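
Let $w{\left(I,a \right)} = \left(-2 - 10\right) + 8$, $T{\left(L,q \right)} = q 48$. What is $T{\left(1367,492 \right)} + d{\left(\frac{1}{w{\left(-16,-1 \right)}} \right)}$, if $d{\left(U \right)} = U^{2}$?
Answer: $\frac{377857}{16} \approx 23616.0$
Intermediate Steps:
$T{\left(L,q \right)} = 48 q$
$w{\left(I,a \right)} = -4$ ($w{\left(I,a \right)} = -12 + 8 = -4$)
$T{\left(1367,492 \right)} + d{\left(\frac{1}{w{\left(-16,-1 \right)}} \right)} = 48 \cdot 492 + \left(\frac{1}{-4}\right)^{2} = 23616 + \left(- \frac{1}{4}\right)^{2} = 23616 + \frac{1}{16} = \frac{377857}{16}$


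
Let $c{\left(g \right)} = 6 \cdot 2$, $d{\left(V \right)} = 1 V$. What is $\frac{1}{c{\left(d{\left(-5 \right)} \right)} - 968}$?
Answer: $- \frac{1}{956} \approx -0.001046$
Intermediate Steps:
$d{\left(V \right)} = V$
$c{\left(g \right)} = 12$
$\frac{1}{c{\left(d{\left(-5 \right)} \right)} - 968} = \frac{1}{12 - 968} = \frac{1}{-956} = - \frac{1}{956}$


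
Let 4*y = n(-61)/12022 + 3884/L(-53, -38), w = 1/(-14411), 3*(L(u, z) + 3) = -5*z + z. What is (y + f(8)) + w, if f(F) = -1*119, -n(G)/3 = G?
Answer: -9773647708597/99098452024 ≈ -98.626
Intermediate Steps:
L(u, z) = -3 - 4*z/3 (L(u, z) = -3 + (-5*z + z)/3 = -3 + (-4*z)/3 = -3 - 4*z/3)
n(G) = -3*G
w = -1/14411 ≈ -6.9391e-5
f(F) = -119
y = 140106513/6876584 (y = (-3*(-61)/12022 + 3884/(-3 - 4/3*(-38)))/4 = (183*(1/12022) + 3884/(-3 + 152/3))/4 = (183/12022 + 3884/(143/3))/4 = (183/12022 + 3884*(3/143))/4 = (183/12022 + 11652/143)/4 = (¼)*(140106513/1719146) = 140106513/6876584 ≈ 20.374)
(y + f(8)) + w = (140106513/6876584 - 119) - 1/14411 = -678206983/6876584 - 1/14411 = -9773647708597/99098452024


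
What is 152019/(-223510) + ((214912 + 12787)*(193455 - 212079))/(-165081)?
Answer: 45133628645201/1757012110 ≈ 25688.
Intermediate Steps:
152019/(-223510) + ((214912 + 12787)*(193455 - 212079))/(-165081) = 152019*(-1/223510) + (227699*(-18624))*(-1/165081) = -21717/31930 - 4240666176*(-1/165081) = -21717/31930 + 1413555392/55027 = 45133628645201/1757012110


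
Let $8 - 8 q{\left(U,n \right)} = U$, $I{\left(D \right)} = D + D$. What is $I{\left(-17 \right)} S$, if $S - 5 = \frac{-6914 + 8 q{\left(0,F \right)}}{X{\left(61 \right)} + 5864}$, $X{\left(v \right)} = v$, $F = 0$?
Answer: $- \frac{257482}{1975} \approx -130.37$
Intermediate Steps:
$I{\left(D \right)} = 2 D$
$q{\left(U,n \right)} = 1 - \frac{U}{8}$
$S = \frac{7573}{1975}$ ($S = 5 + \frac{-6914 + 8 \left(1 - 0\right)}{61 + 5864} = 5 + \frac{-6914 + 8 \left(1 + 0\right)}{5925} = 5 + \left(-6914 + 8 \cdot 1\right) \frac{1}{5925} = 5 + \left(-6914 + 8\right) \frac{1}{5925} = 5 - \frac{2302}{1975} = \frac{7573}{1975} \approx 3.8344$)
$I{\left(-17 \right)} S = 2 \left(-17\right) \frac{7573}{1975} = \left(-34\right) \frac{7573}{1975} = - \frac{257482}{1975}$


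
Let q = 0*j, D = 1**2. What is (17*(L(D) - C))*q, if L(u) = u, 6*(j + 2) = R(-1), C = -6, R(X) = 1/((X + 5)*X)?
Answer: 0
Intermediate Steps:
R(X) = 1/(X*(5 + X)) (R(X) = 1/((5 + X)*X) = 1/(X*(5 + X)))
j = -49/24 (j = -2 + (1/((-1)*(5 - 1)))/6 = -2 + (-1/4)/6 = -2 + (-1*1/4)/6 = -2 + (1/6)*(-1/4) = -2 - 1/24 = -49/24 ≈ -2.0417)
D = 1
q = 0 (q = 0*(-49/24) = 0)
(17*(L(D) - C))*q = (17*(1 - 1*(-6)))*0 = (17*(1 + 6))*0 = (17*7)*0 = 119*0 = 0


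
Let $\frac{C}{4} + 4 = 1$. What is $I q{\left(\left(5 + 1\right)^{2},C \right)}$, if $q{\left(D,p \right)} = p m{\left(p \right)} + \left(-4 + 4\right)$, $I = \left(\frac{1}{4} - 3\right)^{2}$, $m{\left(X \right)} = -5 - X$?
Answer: $- \frac{2541}{4} \approx -635.25$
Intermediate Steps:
$C = -12$ ($C = -16 + 4 \cdot 1 = -16 + 4 = -12$)
$I = \frac{121}{16}$ ($I = \left(\frac{1}{4} - 3\right)^{2} = \left(- \frac{11}{4}\right)^{2} = \frac{121}{16} \approx 7.5625$)
$q{\left(D,p \right)} = p \left(-5 - p\right)$ ($q{\left(D,p \right)} = p \left(-5 - p\right) + \left(-4 + 4\right) = p \left(-5 - p\right) + 0 = p \left(-5 - p\right)$)
$I q{\left(\left(5 + 1\right)^{2},C \right)} = \frac{121 \left(\left(-1\right) \left(-12\right) \left(5 - 12\right)\right)}{16} = \frac{121 \left(\left(-1\right) \left(-12\right) \left(-7\right)\right)}{16} = \frac{121}{16} \left(-84\right) = - \frac{2541}{4}$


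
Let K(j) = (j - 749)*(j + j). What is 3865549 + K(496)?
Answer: 3614573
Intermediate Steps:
K(j) = 2*j*(-749 + j) (K(j) = (-749 + j)*(2*j) = 2*j*(-749 + j))
3865549 + K(496) = 3865549 + 2*496*(-749 + 496) = 3865549 + 2*496*(-253) = 3865549 - 250976 = 3614573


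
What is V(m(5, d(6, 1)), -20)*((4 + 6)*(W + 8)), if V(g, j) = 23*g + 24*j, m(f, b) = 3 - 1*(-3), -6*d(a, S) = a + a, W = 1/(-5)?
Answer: -26676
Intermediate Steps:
W = -⅕ ≈ -0.20000
d(a, S) = -a/3 (d(a, S) = -(a + a)/6 = -a/3)
m(f, b) = 6 (m(f, b) = 3 + 3 = 6)
V(m(5, d(6, 1)), -20)*((4 + 6)*(W + 8)) = (23*6 + 24*(-20))*((4 + 6)*(-⅕ + 8)) = (138 - 480)*(10*(39/5)) = -342*78 = -26676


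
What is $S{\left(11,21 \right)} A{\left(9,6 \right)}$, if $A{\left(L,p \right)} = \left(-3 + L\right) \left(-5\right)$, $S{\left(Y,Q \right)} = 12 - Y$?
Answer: $-30$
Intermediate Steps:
$A{\left(L,p \right)} = 15 - 5 L$
$S{\left(11,21 \right)} A{\left(9,6 \right)} = \left(12 - 11\right) \left(15 - 45\right) = 1 \left(-30\right) = -30$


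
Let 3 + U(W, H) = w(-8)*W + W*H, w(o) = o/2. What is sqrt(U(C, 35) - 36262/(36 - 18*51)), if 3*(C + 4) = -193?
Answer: I*sqrt(917377)/21 ≈ 45.609*I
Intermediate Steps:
w(o) = o/2 (w(o) = o*(1/2) = o/2)
C = -205/3 (C = -4 + (1/3)*(-193) = -4 - 193/3 = -205/3 ≈ -68.333)
U(W, H) = -3 - 4*W + H*W (U(W, H) = -3 + (((1/2)*(-8))*W + W*H) = -3 + (-4*W + H*W) = -3 - 4*W + H*W)
sqrt(U(C, 35) - 36262/(36 - 18*51)) = sqrt((-3 - 4*(-205/3) + 35*(-205/3)) - 36262/(36 - 18*51)) = sqrt((-3 + 820/3 - 7175/3) - 36262/(36 - 918)) = sqrt(-6364/3 - 36262/(-882)) = sqrt(-6364/3 - 36262*(-1/882)) = sqrt(-6364/3 + 18131/441) = sqrt(-917377/441) = I*sqrt(917377)/21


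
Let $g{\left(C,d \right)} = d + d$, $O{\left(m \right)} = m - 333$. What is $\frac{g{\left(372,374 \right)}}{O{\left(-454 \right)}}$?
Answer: $- \frac{748}{787} \approx -0.95045$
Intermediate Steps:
$O{\left(m \right)} = -333 + m$ ($O{\left(m \right)} = m - 333 = -333 + m$)
$g{\left(C,d \right)} = 2 d$
$\frac{g{\left(372,374 \right)}}{O{\left(-454 \right)}} = \frac{2 \cdot 374}{-333 - 454} = \frac{748}{-787} = 748 \left(- \frac{1}{787}\right) = - \frac{748}{787}$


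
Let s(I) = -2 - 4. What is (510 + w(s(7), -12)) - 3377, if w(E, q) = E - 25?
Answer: -2898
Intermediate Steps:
s(I) = -6
w(E, q) = -25 + E
(510 + w(s(7), -12)) - 3377 = (510 + (-25 - 6)) - 3377 = (510 - 31) - 3377 = 479 - 3377 = -2898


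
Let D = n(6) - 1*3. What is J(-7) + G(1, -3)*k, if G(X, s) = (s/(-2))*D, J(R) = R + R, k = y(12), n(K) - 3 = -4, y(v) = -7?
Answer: 28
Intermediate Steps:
n(K) = -1 (n(K) = 3 - 4 = -1)
k = -7
D = -4 (D = -1 - 1*3 = -1 - 3 = -4)
J(R) = 2*R
G(X, s) = 2*s (G(X, s) = (s/(-2))*(-4) = (s*(-1/2))*(-4) = -s/2*(-4) = 2*s)
J(-7) + G(1, -3)*k = 2*(-7) + (2*(-3))*(-7) = -14 - 6*(-7) = -14 + 42 = 28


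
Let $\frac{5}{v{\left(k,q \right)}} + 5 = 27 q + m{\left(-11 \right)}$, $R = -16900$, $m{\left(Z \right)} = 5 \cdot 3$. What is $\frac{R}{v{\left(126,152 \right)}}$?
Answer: $-13905320$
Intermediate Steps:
$m{\left(Z \right)} = 15$
$v{\left(k,q \right)} = \frac{5}{10 + 27 q}$ ($v{\left(k,q \right)} = \frac{5}{-5 + \left(27 q + 15\right)} = \frac{5}{-5 + \left(15 + 27 q\right)} = \frac{5}{10 + 27 q}$)
$\frac{R}{v{\left(126,152 \right)}} = - \frac{16900}{5 \frac{1}{10 + 27 \cdot 152}} = - \frac{16900}{5 \frac{1}{10 + 4104}} = - \frac{16900}{5 \cdot \frac{1}{4114}} = - \frac{16900}{\frac{5}{4114}} = \left(-16900\right) \frac{4114}{5} = -13905320$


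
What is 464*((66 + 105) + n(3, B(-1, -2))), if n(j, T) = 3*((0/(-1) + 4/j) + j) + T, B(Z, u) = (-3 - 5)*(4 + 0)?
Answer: 70528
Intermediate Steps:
B(Z, u) = -32 (B(Z, u) = -8*4 = -32)
n(j, T) = T + 3*j + 12/j (n(j, T) = 3*((0*(-1) + 4/j) + j) + T = 3*((0 + 4/j) + j) + T = 3*(4/j + j) + T = 3*(j + 4/j) + T = (3*j + 12/j) + T = T + 3*j + 12/j)
464*((66 + 105) + n(3, B(-1, -2))) = 464*((66 + 105) + (-32 + 3*3 + 12/3)) = 464*(171 + (-32 + 9 + 12*(⅓))) = 464*(171 + (-32 + 9 + 4)) = 464*(171 - 19) = 464*152 = 70528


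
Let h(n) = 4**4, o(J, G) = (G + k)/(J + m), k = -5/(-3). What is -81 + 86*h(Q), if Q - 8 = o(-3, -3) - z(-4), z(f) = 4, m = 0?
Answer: 21935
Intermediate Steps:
k = 5/3 (k = -5*(-1/3) = 5/3 ≈ 1.6667)
o(J, G) = (5/3 + G)/J (o(J, G) = (G + 5/3)/(J + 0) = (5/3 + G)/J)
Q = 40/9 (Q = 8 + ((5/3 - 3)/(-3) - 1*4) = 8 + (-1/3*(-4/3) - 4) = 8 + (4/9 - 4) = 8 - 32/9 = 40/9 ≈ 4.4444)
h(n) = 256
-81 + 86*h(Q) = -81 + 86*256 = -81 + 22016 = 21935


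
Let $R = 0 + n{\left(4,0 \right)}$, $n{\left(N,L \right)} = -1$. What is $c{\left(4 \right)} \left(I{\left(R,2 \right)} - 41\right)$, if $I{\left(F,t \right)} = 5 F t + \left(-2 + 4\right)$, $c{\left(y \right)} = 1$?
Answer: $-49$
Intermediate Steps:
$R = -1$ ($R = 0 - 1 = -1$)
$I{\left(F,t \right)} = 2 + 5 F t$ ($I{\left(F,t \right)} = 5 F t + 2 = 2 + 5 F t$)
$c{\left(4 \right)} \left(I{\left(R,2 \right)} - 41\right) = 1 \left(\left(2 + 5 \left(-1\right) 2\right) - 41\right) = 1 \left(\left(2 - 10\right) - 41\right) = 1 \left(-8 - 41\right) = 1 \left(-49\right) = -49$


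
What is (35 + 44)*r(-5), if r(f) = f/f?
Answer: 79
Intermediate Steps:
r(f) = 1
(35 + 44)*r(-5) = (35 + 44)*1 = 79*1 = 79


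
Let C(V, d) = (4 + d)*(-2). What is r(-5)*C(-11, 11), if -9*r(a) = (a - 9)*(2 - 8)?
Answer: 280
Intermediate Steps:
r(a) = -6 + 2*a/3 (r(a) = -(a - 9)*(2 - 8)/9 = -(-9 + a)*(-6)/9 = -(54 - 6*a)/9 = -6 + 2*a/3)
C(V, d) = -8 - 2*d
r(-5)*C(-11, 11) = (-6 + (⅔)*(-5))*(-8 - 2*11) = (-6 - 10/3)*(-8 - 22) = -28/3*(-30) = 280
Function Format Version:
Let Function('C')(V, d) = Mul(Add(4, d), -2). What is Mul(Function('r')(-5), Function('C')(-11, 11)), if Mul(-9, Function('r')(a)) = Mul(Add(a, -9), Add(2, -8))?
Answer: 280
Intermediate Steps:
Function('r')(a) = Add(-6, Mul(Rational(2, 3), a)) (Function('r')(a) = Mul(Rational(-1, 9), Mul(Add(a, -9), Add(2, -8))) = Mul(Rational(-1, 9), Mul(Add(-9, a), -6)) = Mul(Rational(-1, 9), Add(54, Mul(-6, a))) = Add(-6, Mul(Rational(2, 3), a)))
Function('C')(V, d) = Add(-8, Mul(-2, d))
Mul(Function('r')(-5), Function('C')(-11, 11)) = Mul(Add(-6, Mul(Rational(2, 3), -5)), Add(-8, Mul(-2, 11))) = Mul(Add(-6, Rational(-10, 3)), Add(-8, -22)) = Mul(Rational(-28, 3), -30) = 280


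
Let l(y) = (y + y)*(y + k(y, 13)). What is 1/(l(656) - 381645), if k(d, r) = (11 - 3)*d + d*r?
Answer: 1/18553139 ≈ 5.3899e-8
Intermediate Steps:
k(d, r) = 8*d + d*r
l(y) = 44*y**2 (l(y) = (y + y)*(y + y*(8 + 13)) = (2*y)*(y + y*21) = (2*y)*(y + 21*y) = (2*y)*(22*y) = 44*y**2)
1/(l(656) - 381645) = 1/(44*656**2 - 381645) = 1/(44*430336 - 381645) = 1/(18934784 - 381645) = 1/18553139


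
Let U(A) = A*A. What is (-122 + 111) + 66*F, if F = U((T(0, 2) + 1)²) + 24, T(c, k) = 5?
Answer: 87109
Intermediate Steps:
U(A) = A²
F = 1320 (F = ((5 + 1)²)² + 24 = (6²)² + 24 = 36² + 24 = 1296 + 24 = 1320)
(-122 + 111) + 66*F = (-122 + 111) + 66*1320 = -11 + 87120 = 87109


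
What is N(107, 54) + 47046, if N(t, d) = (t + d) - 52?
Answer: 47155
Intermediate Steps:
N(t, d) = -52 + d + t (N(t, d) = (d + t) - 52 = -52 + d + t)
N(107, 54) + 47046 = (-52 + 54 + 107) + 47046 = 109 + 47046 = 47155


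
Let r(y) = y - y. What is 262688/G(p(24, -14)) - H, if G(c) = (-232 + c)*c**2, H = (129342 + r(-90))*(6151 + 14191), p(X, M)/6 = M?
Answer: -183328041349801/69678 ≈ -2.6311e+9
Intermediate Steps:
p(X, M) = 6*M
r(y) = 0
H = 2631074964 (H = (129342 + 0)*(6151 + 14191) = 129342*20342 = 2631074964)
G(c) = c**2*(-232 + c)
262688/G(p(24, -14)) - H = 262688/(((6*(-14))**2*(-232 + 6*(-14)))) - 1*2631074964 = 262688/(((-84)**2*(-232 - 84))) - 2631074964 = 262688/((7056*(-316))) - 2631074964 = 262688/(-2229696) - 2631074964 = 262688*(-1/2229696) - 2631074964 = -8209/69678 - 2631074964 = -183328041349801/69678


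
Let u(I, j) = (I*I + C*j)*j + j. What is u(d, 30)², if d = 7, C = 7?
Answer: 60840000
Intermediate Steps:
u(I, j) = j + j*(I² + 7*j) (u(I, j) = (I*I + 7*j)*j + j = (I² + 7*j)*j + j = j*(I² + 7*j) + j = j + j*(I² + 7*j))
u(d, 30)² = (30*(1 + 7² + 7*30))² = (30*(1 + 49 + 210))² = (30*260)² = 7800² = 60840000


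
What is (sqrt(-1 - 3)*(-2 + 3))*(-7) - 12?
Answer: -12 - 14*I ≈ -12.0 - 14.0*I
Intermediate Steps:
(sqrt(-1 - 3)*(-2 + 3))*(-7) - 12 = (sqrt(-4)*1)*(-7) - 12 = ((2*I)*1)*(-7) - 12 = (2*I)*(-7) - 12 = -14*I - 12 = -12 - 14*I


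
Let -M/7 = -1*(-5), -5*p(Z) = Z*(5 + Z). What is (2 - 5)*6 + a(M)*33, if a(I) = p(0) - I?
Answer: 1137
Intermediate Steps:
p(Z) = -Z*(5 + Z)/5
M = -35 (M = -(-7)*(-5) = -7*5 = -35)
a(I) = -I (a(I) = -⅕*0*(5 + 0) - I = -⅕*0*5 - I = 0 - I = -I)
(2 - 5)*6 + a(M)*33 = (2 - 5)*6 - 1*(-35)*33 = -3*6 + 35*33 = -18 + 1155 = 1137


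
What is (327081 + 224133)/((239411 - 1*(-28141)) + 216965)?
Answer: 551214/484517 ≈ 1.1377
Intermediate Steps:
(327081 + 224133)/((239411 - 1*(-28141)) + 216965) = 551214/((239411 + 28141) + 216965) = 551214/(267552 + 216965) = 551214/484517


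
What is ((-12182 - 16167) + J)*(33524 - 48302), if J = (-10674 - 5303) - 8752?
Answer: 784386684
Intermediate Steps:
J = -24729 (J = -15977 - 8752 = -24729)
((-12182 - 16167) + J)*(33524 - 48302) = ((-12182 - 16167) - 24729)*(33524 - 48302) = (-28349 - 24729)*(-14778) = -53078*(-14778) = 784386684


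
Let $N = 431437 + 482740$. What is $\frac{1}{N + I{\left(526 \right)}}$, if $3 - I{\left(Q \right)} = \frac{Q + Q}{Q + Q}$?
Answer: $\frac{1}{914179} \approx 1.0939 \cdot 10^{-6}$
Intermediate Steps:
$I{\left(Q \right)} = 2$ ($I{\left(Q \right)} = 3 - \frac{Q + Q}{Q + Q} = 3 - \frac{2 Q}{2 Q} = 3 - 2 Q \frac{1}{2 Q} = 3 - 1 = 2$)
$N = 914177$
$\frac{1}{N + I{\left(526 \right)}} = \frac{1}{914177 + 2} = \frac{1}{914179}$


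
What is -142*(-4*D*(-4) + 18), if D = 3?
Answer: -9372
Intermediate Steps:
-142*(-4*D*(-4) + 18) = -142*(-4*3*(-4) + 18) = -142*(-12*(-4) + 18) = -142*(48 + 18) = -142*66 = -9372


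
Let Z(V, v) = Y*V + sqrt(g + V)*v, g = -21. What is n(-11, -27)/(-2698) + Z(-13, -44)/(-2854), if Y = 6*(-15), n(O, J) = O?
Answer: -1562633/3850046 + 22*I*sqrt(34)/1427 ≈ -0.40587 + 0.089895*I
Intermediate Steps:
Y = -90
Z(V, v) = -90*V + v*sqrt(-21 + V) (Z(V, v) = -90*V + sqrt(-21 + V)*v = -90*V + v*sqrt(-21 + V))
n(-11, -27)/(-2698) + Z(-13, -44)/(-2854) = -11/(-2698) + (-90*(-13) - 44*sqrt(-21 - 13))/(-2854) = -11*(-1/2698) + (1170 - 44*I*sqrt(34))*(-1/2854) = 11/2698 + (1170 - 44*I*sqrt(34))*(-1/2854) = 11/2698 + (-585/1427 + 22*I*sqrt(34)/1427) = -1562633/3850046 + 22*I*sqrt(34)/1427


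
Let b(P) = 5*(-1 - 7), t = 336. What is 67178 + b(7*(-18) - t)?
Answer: 67138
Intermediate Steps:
b(P) = -40 (b(P) = 5*(-8) = -40)
67178 + b(7*(-18) - t) = 67178 - 40 = 67138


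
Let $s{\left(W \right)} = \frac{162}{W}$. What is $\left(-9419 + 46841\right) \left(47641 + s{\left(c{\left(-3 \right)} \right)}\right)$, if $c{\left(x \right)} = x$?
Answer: $1780800714$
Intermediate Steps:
$\left(-9419 + 46841\right) \left(47641 + s{\left(c{\left(-3 \right)} \right)}\right) = \left(-9419 + 46841\right) \left(47641 + \frac{162}{-3}\right) = 37422 \left(47641 + 162 \left(- \frac{1}{3}\right)\right) = 37422 \left(47641 - 54\right) = 37422 \cdot 47587 = 1780800714$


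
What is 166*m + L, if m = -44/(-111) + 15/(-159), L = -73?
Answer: -134477/5883 ≈ -22.859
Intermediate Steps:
m = 1777/5883 (m = -44*(-1/111) + 15*(-1/159) = 44/111 - 5/53 = 1777/5883 ≈ 0.30206)
166*m + L = 166*(1777/5883) - 73 = 294982/5883 - 73 = -134477/5883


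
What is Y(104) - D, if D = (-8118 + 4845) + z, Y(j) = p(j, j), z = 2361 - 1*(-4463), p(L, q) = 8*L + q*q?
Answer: 8097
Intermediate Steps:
p(L, q) = q² + 8*L (p(L, q) = 8*L + q² = q² + 8*L)
z = 6824 (z = 2361 + 4463 = 6824)
Y(j) = j² + 8*j
D = 3551 (D = (-8118 + 4845) + 6824 = -3273 + 6824 = 3551)
Y(104) - D = 104*(8 + 104) - 1*3551 = 104*112 - 3551 = 11648 - 3551 = 8097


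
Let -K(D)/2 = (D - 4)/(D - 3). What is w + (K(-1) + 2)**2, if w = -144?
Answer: -575/4 ≈ -143.75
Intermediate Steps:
K(D) = -2*(-4 + D)/(-3 + D) (K(D) = -2*(D - 4)/(D - 3) = -2*(-4 + D)/(-3 + D))
w + (K(-1) + 2)**2 = -144 + (2*(4 - 1*(-1))/(-3 - 1) + 2)**2 = -144 + (2*(4 + 1)/(-4) + 2)**2 = -144 + (2*(-1/4)*5 + 2)**2 = -144 + (-5/2 + 2)**2 = -144 + (-1/2)**2 = -144 + 1/4 = -575/4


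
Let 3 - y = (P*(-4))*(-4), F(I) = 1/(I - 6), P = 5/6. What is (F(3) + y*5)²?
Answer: 2704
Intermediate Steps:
P = ⅚ (P = 5*(⅙) = ⅚ ≈ 0.83333)
F(I) = 1/(-6 + I)
y = -31/3 (y = 3 - (⅚)*(-4)*(-4) = 3 - (-10)*(-4)/3 = 3 - 1*40/3 = 3 - 40/3 = -31/3 ≈ -10.333)
(F(3) + y*5)² = (1/(-6 + 3) - 31/3*5)² = (1/(-3) - 155/3)² = (-⅓ - 155/3)² = (-52)² = 2704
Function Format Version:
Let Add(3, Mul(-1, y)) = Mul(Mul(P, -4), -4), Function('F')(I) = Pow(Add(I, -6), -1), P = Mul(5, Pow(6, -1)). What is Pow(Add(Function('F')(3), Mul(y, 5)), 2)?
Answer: 2704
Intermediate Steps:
P = Rational(5, 6) (P = Mul(5, Rational(1, 6)) = Rational(5, 6) ≈ 0.83333)
Function('F')(I) = Pow(Add(-6, I), -1)
y = Rational(-31, 3) (y = Add(3, Mul(-1, Mul(Mul(Rational(5, 6), -4), -4))) = Add(3, Mul(-1, Mul(Rational(-10, 3), -4))) = Add(3, Mul(-1, Rational(40, 3))) = Add(3, Rational(-40, 3)) = Rational(-31, 3) ≈ -10.333)
Pow(Add(Function('F')(3), Mul(y, 5)), 2) = Pow(Add(Pow(Add(-6, 3), -1), Mul(Rational(-31, 3), 5)), 2) = Pow(Add(Pow(-3, -1), Rational(-155, 3)), 2) = Pow(Add(Rational(-1, 3), Rational(-155, 3)), 2) = Pow(-52, 2) = 2704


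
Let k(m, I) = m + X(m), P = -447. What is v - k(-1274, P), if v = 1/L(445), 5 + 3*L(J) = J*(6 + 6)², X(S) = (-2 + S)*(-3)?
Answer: -163647547/64075 ≈ -2554.0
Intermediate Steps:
X(S) = 6 - 3*S
L(J) = -5/3 + 48*J (L(J) = -5/3 + (J*(6 + 6)²)/3 = -5/3 + (J*12²)/3 = -5/3 + (J*144)/3 = -5/3 + (144*J)/3 = -5/3 + 48*J)
k(m, I) = 6 - 2*m (k(m, I) = m + (6 - 3*m) = 6 - 2*m)
v = 3/64075 (v = 1/(-5/3 + 48*445) = 1/(-5/3 + 21360) = 1/(64075/3) = 3/64075 ≈ 4.6820e-5)
v - k(-1274, P) = 3/64075 - (6 - 2*(-1274)) = 3/64075 - (6 + 2548) = 3/64075 - 1*2554 = 3/64075 - 2554 = -163647547/64075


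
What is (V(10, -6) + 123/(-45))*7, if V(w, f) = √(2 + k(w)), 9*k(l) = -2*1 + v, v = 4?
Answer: -287/15 + 14*√5/3 ≈ -8.6983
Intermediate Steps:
k(l) = 2/9 (k(l) = (-2*1 + 4)/9 = (-2 + 4)/9 = (⅑)*2 = 2/9)
V(w, f) = 2*√5/3 (V(w, f) = √(2 + 2/9) = √(20/9) = 2*√5/3)
(V(10, -6) + 123/(-45))*7 = (2*√5/3 + 123/(-45))*7 = (2*√5/3 + 123*(-1/45))*7 = (2*√5/3 - 41/15)*7 = (-41/15 + 2*√5/3)*7 = -287/15 + 14*√5/3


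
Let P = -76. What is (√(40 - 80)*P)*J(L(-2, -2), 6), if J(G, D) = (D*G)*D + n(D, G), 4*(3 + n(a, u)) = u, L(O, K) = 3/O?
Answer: 8721*I*√10 ≈ 27578.0*I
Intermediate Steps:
n(a, u) = -3 + u/4
J(G, D) = -3 + G/4 + G*D² (J(G, D) = (D*G)*D + (-3 + G/4) = G*D² + (-3 + G/4) = -3 + G/4 + G*D²)
(√(40 - 80)*P)*J(L(-2, -2), 6) = (√(40 - 80)*(-76))*(-3 + (3/(-2))/4 + (3/(-2))*6²) = (√(-40)*(-76))*(-3 + (3*(-½))/4 + (3*(-½))*36) = ((2*I*√10)*(-76))*(-3 + (¼)*(-3/2) - 3/2*36) = (-152*I*√10)*(-3 - 3/8 - 54) = -152*I*√10*(-459/8) = 8721*I*√10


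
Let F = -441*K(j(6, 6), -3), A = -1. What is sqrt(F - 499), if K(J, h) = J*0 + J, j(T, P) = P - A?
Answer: I*sqrt(3586) ≈ 59.883*I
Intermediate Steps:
j(T, P) = 1 + P (j(T, P) = P - 1*(-1) = P + 1 = 1 + P)
K(J, h) = J (K(J, h) = 0 + J = J)
F = -3087 (F = -441*(1 + 6) = -441*7 = -3087)
sqrt(F - 499) = sqrt(-3087 - 499) = sqrt(-3586) = I*sqrt(3586)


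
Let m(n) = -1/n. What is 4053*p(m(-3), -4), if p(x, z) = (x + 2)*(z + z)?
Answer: -75656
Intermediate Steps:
p(x, z) = 2*z*(2 + x) (p(x, z) = (2 + x)*(2*z) = 2*z*(2 + x))
4053*p(m(-3), -4) = 4053*(2*(-4)*(2 - 1/(-3))) = 4053*(2*(-4)*(2 - 1*(-1/3))) = 4053*(2*(-4)*(2 + 1/3)) = 4053*(2*(-4)*(7/3)) = 4053*(-56/3) = -75656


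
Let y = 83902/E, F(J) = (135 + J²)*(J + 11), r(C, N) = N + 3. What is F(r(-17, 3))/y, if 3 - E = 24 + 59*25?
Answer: -2174436/41951 ≈ -51.833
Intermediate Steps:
r(C, N) = 3 + N
E = -1496 (E = 3 - (24 + 59*25) = 3 - (24 + 1475) = 3 - 1*1499 = 3 - 1499 = -1496)
F(J) = (11 + J)*(135 + J²) (F(J) = (135 + J²)*(11 + J) = (11 + J)*(135 + J²))
y = -41951/748 (y = 83902/(-1496) = 83902*(-1/1496) = -41951/748 ≈ -56.084)
F(r(-17, 3))/y = (1485 + (3 + 3)³ + 11*(3 + 3)² + 135*(3 + 3))/(-41951/748) = (1485 + 6³ + 11*6² + 135*6)*(-748/41951) = (1485 + 216 + 11*36 + 810)*(-748/41951) = (1485 + 216 + 396 + 810)*(-748/41951) = 2907*(-748/41951) = -2174436/41951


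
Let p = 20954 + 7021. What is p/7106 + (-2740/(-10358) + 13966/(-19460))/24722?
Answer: 17425306702291329/4426266521974220 ≈ 3.9368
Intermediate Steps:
p = 27975
p/7106 + (-2740/(-10358) + 13966/(-19460))/24722 = 27975/7106 + (-2740/(-10358) + 13966/(-19460))/24722 = 27975*(1/7106) + (-2740*(-1/10358) + 13966*(-1/19460))*(1/24722) = 27975/7106 + (1370/5179 - 6983/9730)*(1/24722) = 27975/7106 - 22834857/50391670*1/24722 = 27975/7106 - 22834857/1245782865740 = 17425306702291329/4426266521974220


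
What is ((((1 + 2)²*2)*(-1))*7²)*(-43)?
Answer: 37926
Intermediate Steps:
((((1 + 2)²*2)*(-1))*7²)*(-43) = (((3²*2)*(-1))*49)*(-43) = (((9*2)*(-1))*49)*(-43) = ((18*(-1))*49)*(-43) = -18*49*(-43) = -882*(-43) = 37926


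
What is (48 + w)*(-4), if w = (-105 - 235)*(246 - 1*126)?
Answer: 163008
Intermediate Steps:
w = -40800 (w = -340*(246 - 126) = -340*120 = -40800)
(48 + w)*(-4) = (48 - 40800)*(-4) = -40752*(-4) = 163008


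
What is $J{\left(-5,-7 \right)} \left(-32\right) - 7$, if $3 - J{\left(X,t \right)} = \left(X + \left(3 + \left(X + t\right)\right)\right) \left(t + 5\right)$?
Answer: $793$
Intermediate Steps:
$J{\left(X,t \right)} = 3 - \left(5 + t\right) \left(3 + t + 2 X\right)$ ($J{\left(X,t \right)} = 3 - \left(X + \left(3 + \left(X + t\right)\right)\right) \left(t + 5\right) = 3 - \left(X + \left(3 + X + t\right)\right) \left(5 + t\right) = 3 - \left(3 + t + 2 X\right) \left(5 + t\right) = 3 - \left(5 + t\right) \left(3 + t + 2 X\right)$)
$J{\left(-5,-7 \right)} \left(-32\right) - 7 = \left(-12 - \left(-7\right)^{2} - -50 - -56 - \left(-10\right) \left(-7\right)\right) \left(-32\right) - 7 = \left(-12 - 49 + 50 + 56 - 70\right) \left(-32\right) + \left(-16 + 9\right) = \left(-12 - 49 + 50 + 56 - 70\right) \left(-32\right) - 7 = \left(-25\right) \left(-32\right) - 7 = 800 - 7 = 793$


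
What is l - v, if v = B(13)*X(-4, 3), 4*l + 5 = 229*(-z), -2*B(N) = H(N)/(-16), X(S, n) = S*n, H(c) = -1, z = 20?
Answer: -9173/8 ≈ -1146.6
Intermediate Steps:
B(N) = -1/32 (B(N) = -(-1)/(2*(-16)) = -(-1)*(-1)/(2*16) = -½*1/16 = -1/32)
l = -4585/4 (l = -5/4 + (229*(-1*20))/4 = -5/4 + (229*(-20))/4 = -5/4 + (¼)*(-4580) = -5/4 - 1145 = -4585/4 ≈ -1146.3)
v = 3/8 (v = -(-1)*3/8 = -1/32*(-12) = 3/8 ≈ 0.37500)
l - v = -4585/4 - 1*3/8 = -4585/4 - 3/8 = -9173/8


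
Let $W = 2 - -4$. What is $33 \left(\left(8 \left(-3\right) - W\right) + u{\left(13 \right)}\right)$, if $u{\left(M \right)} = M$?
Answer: $-561$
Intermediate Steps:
$W = 6$ ($W = 2 + 4 = 6$)
$33 \left(\left(8 \left(-3\right) - W\right) + u{\left(13 \right)}\right) = 33 \left(\left(8 \left(-3\right) - 6\right) + 13\right) = 33 \left(\left(-24 - 6\right) + 13\right) = 33 \left(-30 + 13\right) = 33 \left(-17\right) = -561$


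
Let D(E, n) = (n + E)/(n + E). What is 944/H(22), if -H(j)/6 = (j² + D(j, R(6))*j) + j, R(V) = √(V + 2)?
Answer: -59/198 ≈ -0.29798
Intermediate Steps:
R(V) = √(2 + V)
D(E, n) = 1 (D(E, n) = (E + n)/(E + n) = 1)
H(j) = -12*j - 6*j² (H(j) = -6*((j² + 1*j) + j) = -6*((j² + j) + j) = -6*((j + j²) + j) = -6*(j² + 2*j) = -12*j - 6*j²)
944/H(22) = 944/((-6*22*(2 + 22))) = 944/((-6*22*24)) = 944/(-3168) = 944*(-1/3168) = -59/198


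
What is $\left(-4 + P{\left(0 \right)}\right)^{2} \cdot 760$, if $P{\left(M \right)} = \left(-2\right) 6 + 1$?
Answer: $171000$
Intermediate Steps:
$P{\left(M \right)} = -11$ ($P{\left(M \right)} = -12 + 1 = -11$)
$\left(-4 + P{\left(0 \right)}\right)^{2} \cdot 760 = \left(-4 - 11\right)^{2} \cdot 760 = \left(-15\right)^{2} \cdot 760 = 225 \cdot 760 = 171000$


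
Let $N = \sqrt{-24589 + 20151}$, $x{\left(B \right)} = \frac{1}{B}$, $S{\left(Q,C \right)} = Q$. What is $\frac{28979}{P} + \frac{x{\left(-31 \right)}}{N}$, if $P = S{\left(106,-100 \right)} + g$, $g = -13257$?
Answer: $- \frac{28979}{13151} + \frac{i \sqrt{4438}}{137578} \approx -2.2036 + 0.00048422 i$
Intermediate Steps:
$P = -13151$ ($P = 106 - 13257 = -13151$)
$N = i \sqrt{4438}$ ($N = \sqrt{-4438} = i \sqrt{4438} \approx 66.618 i$)
$\frac{28979}{P} + \frac{x{\left(-31 \right)}}{N} = \frac{28979}{-13151} + \frac{1}{\left(-31\right) i \sqrt{4438}} = 28979 \left(- \frac{1}{13151}\right) - \frac{\left(- \frac{1}{4438}\right) i \sqrt{4438}}{31} = - \frac{28979}{13151} + \frac{i \sqrt{4438}}{137578}$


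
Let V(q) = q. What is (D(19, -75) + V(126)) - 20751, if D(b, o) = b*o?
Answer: -22050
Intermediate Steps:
(D(19, -75) + V(126)) - 20751 = (19*(-75) + 126) - 20751 = (-1425 + 126) - 20751 = -1299 - 20751 = -22050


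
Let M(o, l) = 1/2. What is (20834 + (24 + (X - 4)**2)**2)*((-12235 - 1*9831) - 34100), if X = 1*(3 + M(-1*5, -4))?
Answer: -9625532499/8 ≈ -1.2032e+9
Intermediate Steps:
M(o, l) = 1/2
X = 7/2 (X = 1*(3 + 1/2) = 1*(7/2) = 7/2 ≈ 3.5000)
(20834 + (24 + (X - 4)**2)**2)*((-12235 - 1*9831) - 34100) = (20834 + (24 + (7/2 - 4)**2)**2)*((-12235 - 1*9831) - 34100) = (20834 + (24 + (-1/2)**2)**2)*((-12235 - 9831) - 34100) = (20834 + (24 + 1/4)**2)*(-22066 - 34100) = (20834 + (97/4)**2)*(-56166) = (20834 + 9409/16)*(-56166) = (342753/16)*(-56166) = -9625532499/8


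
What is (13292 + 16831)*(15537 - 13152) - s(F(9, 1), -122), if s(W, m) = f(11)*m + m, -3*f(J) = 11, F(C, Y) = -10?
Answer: 215529089/3 ≈ 7.1843e+7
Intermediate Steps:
f(J) = -11/3 (f(J) = -⅓*11 = -11/3)
s(W, m) = -8*m/3 (s(W, m) = -11*m/3 + m = -8*m/3)
(13292 + 16831)*(15537 - 13152) - s(F(9, 1), -122) = (13292 + 16831)*(15537 - 13152) - (-8)*(-122)/3 = 30123*2385 - 1*976/3 = 71843355 - 976/3 = 215529089/3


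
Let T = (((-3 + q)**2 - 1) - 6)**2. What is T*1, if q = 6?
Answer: 4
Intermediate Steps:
T = 4 (T = (((-3 + 6)**2 - 1) - 6)**2 = ((3**2 - 1) - 6)**2 = ((9 - 1) - 6)**2 = (8 - 6)**2 = 2**2 = 4)
T*1 = 4*1 = 4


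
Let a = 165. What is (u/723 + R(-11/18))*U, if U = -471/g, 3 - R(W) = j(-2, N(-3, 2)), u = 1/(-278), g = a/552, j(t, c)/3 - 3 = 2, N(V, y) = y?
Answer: 34837902476/1842445 ≈ 18909.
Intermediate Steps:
j(t, c) = 15 (j(t, c) = 9 + 3*2 = 9 + 6 = 15)
g = 55/184 (g = 165/552 = 165*(1/552) = 55/184 ≈ 0.29891)
u = -1/278 ≈ -0.0035971
R(W) = -12 (R(W) = 3 - 1*15 = 3 - 15 = -12)
U = -86664/55 (U = -471/55/184 = -471*184/55 = -86664/55 ≈ -1575.7)
(u/723 + R(-11/18))*U = (-1/278/723 - 12)*(-86664/55) = (-1/278*1/723 - 12)*(-86664/55) = (-1/200994 - 12)*(-86664/55) = -2411929/200994*(-86664/55) = 34837902476/1842445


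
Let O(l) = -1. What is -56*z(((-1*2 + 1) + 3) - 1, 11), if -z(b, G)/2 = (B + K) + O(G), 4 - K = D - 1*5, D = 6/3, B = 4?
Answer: 1120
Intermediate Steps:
D = 2 (D = 6*(⅓) = 2)
K = 7 (K = 4 - (2 - 1*5) = 4 - (2 - 5) = 4 - 1*(-3) = 4 + 3 = 7)
z(b, G) = -20 (z(b, G) = -2*((4 + 7) - 1) = -2*(11 - 1) = -2*10 = -20)
-56*z(((-1*2 + 1) + 3) - 1, 11) = -56*(-20) = 1120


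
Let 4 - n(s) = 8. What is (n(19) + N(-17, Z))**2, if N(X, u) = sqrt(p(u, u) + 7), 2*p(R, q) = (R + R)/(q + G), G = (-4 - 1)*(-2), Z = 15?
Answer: (20 - sqrt(190))**2/25 ≈ 1.5455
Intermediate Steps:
G = 10 (G = -5*(-2) = 10)
n(s) = -4 (n(s) = 4 - 1*8 = 4 - 8 = -4)
p(R, q) = R/(10 + q) (p(R, q) = ((R + R)/(q + 10))/2 = ((2*R)/(10 + q))/2 = (2*R/(10 + q))/2 = R/(10 + q))
N(X, u) = sqrt(7 + u/(10 + u)) (N(X, u) = sqrt(u/(10 + u) + 7) = sqrt(7 + u/(10 + u)))
(n(19) + N(-17, Z))**2 = (-4 + sqrt(7 + 15/(10 + 15)))**2 = (-4 + sqrt(7 + 15/25))**2 = (-4 + sqrt(7 + 15*(1/25)))**2 = (-4 + sqrt(7 + 3/5))**2 = (-4 + sqrt(38/5))**2 = (-4 + sqrt(190)/5)**2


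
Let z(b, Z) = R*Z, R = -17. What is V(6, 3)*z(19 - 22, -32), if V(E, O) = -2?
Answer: -1088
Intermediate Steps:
z(b, Z) = -17*Z
V(6, 3)*z(19 - 22, -32) = -(-34)*(-32) = -2*544 = -1088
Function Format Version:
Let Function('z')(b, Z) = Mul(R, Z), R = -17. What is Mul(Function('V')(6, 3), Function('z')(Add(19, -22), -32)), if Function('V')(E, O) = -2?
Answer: -1088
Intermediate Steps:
Function('z')(b, Z) = Mul(-17, Z)
Mul(Function('V')(6, 3), Function('z')(Add(19, -22), -32)) = Mul(-2, Mul(-17, -32)) = Mul(-2, 544) = -1088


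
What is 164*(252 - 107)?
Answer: 23780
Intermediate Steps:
164*(252 - 107) = 164*145 = 23780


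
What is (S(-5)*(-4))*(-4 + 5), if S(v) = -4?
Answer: 16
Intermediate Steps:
(S(-5)*(-4))*(-4 + 5) = (-4*(-4))*(-4 + 5) = 16*1 = 16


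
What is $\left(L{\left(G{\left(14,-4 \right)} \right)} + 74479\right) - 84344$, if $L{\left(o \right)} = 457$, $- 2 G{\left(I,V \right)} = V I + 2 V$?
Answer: $-9408$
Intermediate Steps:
$G{\left(I,V \right)} = - V - \frac{I V}{2}$ ($G{\left(I,V \right)} = - \frac{V I + 2 V}{2} = - \frac{I V + 2 V}{2} = - \frac{2 V + I V}{2} = - V - \frac{I V}{2}$)
$\left(L{\left(G{\left(14,-4 \right)} \right)} + 74479\right) - 84344 = \left(457 + 74479\right) - 84344 = 74936 - 84344 = -9408$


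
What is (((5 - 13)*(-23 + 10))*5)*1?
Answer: 520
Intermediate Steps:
(((5 - 13)*(-23 + 10))*5)*1 = (-8*(-13)*5)*1 = (104*5)*1 = 520*1 = 520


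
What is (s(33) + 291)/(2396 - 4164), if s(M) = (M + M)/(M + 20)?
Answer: -15489/93704 ≈ -0.16530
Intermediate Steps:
s(M) = 2*M/(20 + M) (s(M) = (2*M)/(20 + M) = 2*M/(20 + M))
(s(33) + 291)/(2396 - 4164) = (2*33/(20 + 33) + 291)/(2396 - 4164) = (2*33/53 + 291)/(-1768) = (2*33*(1/53) + 291)*(-1/1768) = (66/53 + 291)*(-1/1768) = (15489/53)*(-1/1768) = -15489/93704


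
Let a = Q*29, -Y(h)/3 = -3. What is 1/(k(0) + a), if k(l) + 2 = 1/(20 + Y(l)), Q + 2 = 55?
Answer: 29/44516 ≈ 0.00065145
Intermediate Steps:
Q = 53 (Q = -2 + 55 = 53)
Y(h) = 9 (Y(h) = -3*(-3) = 9)
k(l) = -57/29 (k(l) = -2 + 1/(20 + 9) = -2 + 1/29 = -57/29)
a = 1537 (a = 53*29 = 1537)
1/(k(0) + a) = 1/(-57/29 + 1537) = 1/(44516/29) = 29/44516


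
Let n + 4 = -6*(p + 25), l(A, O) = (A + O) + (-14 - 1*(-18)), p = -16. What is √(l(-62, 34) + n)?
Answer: I*√82 ≈ 9.0554*I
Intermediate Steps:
l(A, O) = 4 + A + O (l(A, O) = (A + O) + (-14 + 18) = (A + O) + 4 = 4 + A + O)
n = -58 (n = -4 - 6*(-16 + 25) = -4 - 6*9 = -4 - 54 = -58)
√(l(-62, 34) + n) = √((4 - 62 + 34) - 58) = √(-24 - 58) = √(-82) = I*√82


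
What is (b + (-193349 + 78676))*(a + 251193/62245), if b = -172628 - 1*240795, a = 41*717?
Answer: -966451304299968/62245 ≈ -1.5527e+10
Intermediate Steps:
a = 29397
b = -413423 (b = -172628 - 240795 = -413423)
(b + (-193349 + 78676))*(a + 251193/62245) = (-413423 + (-193349 + 78676))*(29397 + 251193/62245) = (-413423 - 114673)*(29397 + 251193*(1/62245)) = -528096*(29397 + 251193/62245) = -528096*1830067458/62245 = -966451304299968/62245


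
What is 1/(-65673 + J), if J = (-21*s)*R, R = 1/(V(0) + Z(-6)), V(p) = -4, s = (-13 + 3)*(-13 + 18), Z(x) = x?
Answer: -1/65778 ≈ -1.5203e-5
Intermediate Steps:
s = -50 (s = -10*5 = -50)
R = -⅒ (R = 1/(-4 - 6) = 1/(-10) = -⅒ ≈ -0.10000)
J = -105 (J = -21*(-50)*(-⅒) = 1050*(-⅒) = -105)
1/(-65673 + J) = 1/(-65673 - 105) = 1/(-65778) = -1/65778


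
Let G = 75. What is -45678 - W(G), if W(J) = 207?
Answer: -45885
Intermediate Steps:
-45678 - W(G) = -45678 - 1*207 = -45678 - 207 = -45885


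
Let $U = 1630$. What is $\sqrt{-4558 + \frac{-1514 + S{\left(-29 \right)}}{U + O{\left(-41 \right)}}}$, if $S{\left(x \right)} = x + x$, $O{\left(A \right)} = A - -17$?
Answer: $\frac{2 i \sqrt{734917645}}{803} \approx 67.52 i$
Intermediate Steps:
$O{\left(A \right)} = 17 + A$ ($O{\left(A \right)} = A + 17 = 17 + A$)
$S{\left(x \right)} = 2 x$
$\sqrt{-4558 + \frac{-1514 + S{\left(-29 \right)}}{U + O{\left(-41 \right)}}} = \sqrt{-4558 + \frac{-1514 + 2 \left(-29\right)}{1630 + \left(17 - 41\right)}} = \sqrt{-4558 + \frac{-1514 - 58}{1630 - 24}} = \sqrt{-4558 - \frac{1572}{1606}} = \sqrt{-4558 - \frac{786}{803}} = \sqrt{- \frac{3660860}{803}} = \frac{2 i \sqrt{734917645}}{803}$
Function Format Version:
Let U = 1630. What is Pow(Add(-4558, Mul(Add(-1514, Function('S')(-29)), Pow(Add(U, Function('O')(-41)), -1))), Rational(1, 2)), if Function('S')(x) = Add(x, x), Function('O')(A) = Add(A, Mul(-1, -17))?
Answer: Mul(Rational(2, 803), I, Pow(734917645, Rational(1, 2))) ≈ Mul(67.520, I)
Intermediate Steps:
Function('O')(A) = Add(17, A) (Function('O')(A) = Add(A, 17) = Add(17, A))
Function('S')(x) = Mul(2, x)
Pow(Add(-4558, Mul(Add(-1514, Function('S')(-29)), Pow(Add(U, Function('O')(-41)), -1))), Rational(1, 2)) = Pow(Add(-4558, Mul(Add(-1514, Mul(2, -29)), Pow(Add(1630, Add(17, -41)), -1))), Rational(1, 2)) = Pow(Add(-4558, Mul(Add(-1514, -58), Pow(Add(1630, -24), -1))), Rational(1, 2)) = Pow(Add(-4558, Mul(-1572, Pow(1606, -1))), Rational(1, 2)) = Pow(Add(-4558, Mul(-1572, Rational(1, 1606))), Rational(1, 2)) = Pow(Add(-4558, Rational(-786, 803)), Rational(1, 2)) = Pow(Rational(-3660860, 803), Rational(1, 2)) = Mul(Rational(2, 803), I, Pow(734917645, Rational(1, 2)))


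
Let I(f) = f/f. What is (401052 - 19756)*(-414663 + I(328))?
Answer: -158108961952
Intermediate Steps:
I(f) = 1
(401052 - 19756)*(-414663 + I(328)) = (401052 - 19756)*(-414663 + 1) = 381296*(-414662) = -158108961952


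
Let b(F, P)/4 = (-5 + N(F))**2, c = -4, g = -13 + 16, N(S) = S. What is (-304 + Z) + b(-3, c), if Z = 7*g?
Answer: -27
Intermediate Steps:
g = 3
Z = 21 (Z = 7*3 = 21)
b(F, P) = 4*(-5 + F)**2
(-304 + Z) + b(-3, c) = (-304 + 21) + 4*(-5 - 3)**2 = -283 + 4*(-8)**2 = -283 + 4*64 = -283 + 256 = -27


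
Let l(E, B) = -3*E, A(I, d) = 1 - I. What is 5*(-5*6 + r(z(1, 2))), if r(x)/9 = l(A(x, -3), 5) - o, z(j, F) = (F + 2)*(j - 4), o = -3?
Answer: -1770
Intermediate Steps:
z(j, F) = (-4 + j)*(2 + F) (z(j, F) = (2 + F)*(-4 + j) = (-4 + j)*(2 + F))
r(x) = 27*x (r(x) = 9*(-3*(1 - x) - 1*(-3)) = 9*((-3 + 3*x) + 3) = 9*(3*x) = 27*x)
5*(-5*6 + r(z(1, 2))) = 5*(-5*6 + 27*(-8 - 4*2 + 2*1 + 2*1)) = 5*(-30 + 27*(-8 - 8 + 2 + 2)) = 5*(-30 + 27*(-12)) = 5*(-30 - 324) = 5*(-354) = -1770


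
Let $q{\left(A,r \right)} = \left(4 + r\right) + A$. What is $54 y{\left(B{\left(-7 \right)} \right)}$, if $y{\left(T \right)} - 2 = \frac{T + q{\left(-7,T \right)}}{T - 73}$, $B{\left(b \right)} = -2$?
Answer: $\frac{2826}{25} \approx 113.04$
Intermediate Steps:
$q{\left(A,r \right)} = 4 + A + r$
$y{\left(T \right)} = 2 + \frac{-3 + 2 T}{-73 + T}$ ($y{\left(T \right)} = 2 + \frac{T + \left(4 - 7 + T\right)}{T - 73} = 2 + \frac{T + \left(-3 + T\right)}{-73 + T} = 2 + \frac{-3 + 2 T}{-73 + T}$)
$54 y{\left(B{\left(-7 \right)} \right)} = 54 \frac{-149 + 4 \left(-2\right)}{-73 - 2} = 54 \frac{-149 - 8}{-75} = 54 \left(\left(- \frac{1}{75}\right) \left(-157\right)\right) = 54 \cdot \frac{157}{75} = \frac{2826}{25}$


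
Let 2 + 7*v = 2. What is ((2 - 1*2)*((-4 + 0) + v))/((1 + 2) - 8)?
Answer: 0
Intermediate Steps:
v = 0 (v = -2/7 + (1/7)*2 = -2/7 + 2/7 = 0)
((2 - 1*2)*((-4 + 0) + v))/((1 + 2) - 8) = ((2 - 1*2)*((-4 + 0) + 0))/((1 + 2) - 8) = ((2 - 2)*(-4 + 0))/(3 - 8) = (0*(-4))/(-5) = 0*(-1/5) = 0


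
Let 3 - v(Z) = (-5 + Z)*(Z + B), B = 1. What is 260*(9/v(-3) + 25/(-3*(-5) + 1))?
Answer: 905/4 ≈ 226.25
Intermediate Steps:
v(Z) = 3 - (1 + Z)*(-5 + Z) (v(Z) = 3 - (-5 + Z)*(Z + 1) = 3 - (-5 + Z)*(1 + Z) = 3 - (1 + Z)*(-5 + Z))
260*(9/v(-3) + 25/(-3*(-5) + 1)) = 260*(9/(8 - 1*(-3)**2 + 4*(-3)) + 25/(-3*(-5) + 1)) = 260*(9/(8 - 1*9 - 12) + 25/(15 + 1)) = 260*(9/(8 - 9 - 12) + 25/16) = 260*(9/(-13) + 25*(1/16)) = 260*(9*(-1/13) + 25/16) = 260*(-9/13 + 25/16) = 260*(181/208) = 905/4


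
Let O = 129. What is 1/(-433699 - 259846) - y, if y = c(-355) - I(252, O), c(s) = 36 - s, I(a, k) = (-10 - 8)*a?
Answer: -3417096216/693545 ≈ -4927.0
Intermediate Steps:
I(a, k) = -18*a
y = 4927 (y = (36 - 1*(-355)) - (-18)*252 = (36 + 355) - 1*(-4536) = 391 + 4536 = 4927)
1/(-433699 - 259846) - y = 1/(-433699 - 259846) - 1*4927 = 1/(-693545) - 4927 = -1/693545 - 4927 = -3417096216/693545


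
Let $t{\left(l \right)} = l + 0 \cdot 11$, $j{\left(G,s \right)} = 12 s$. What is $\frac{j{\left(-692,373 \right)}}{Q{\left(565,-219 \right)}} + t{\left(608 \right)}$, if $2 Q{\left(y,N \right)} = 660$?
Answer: $\frac{34186}{55} \approx 621.56$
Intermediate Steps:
$Q{\left(y,N \right)} = 330$ ($Q{\left(y,N \right)} = \frac{1}{2} \cdot 660 = 330$)
$t{\left(l \right)} = l$ ($t{\left(l \right)} = l + 0 = l$)
$\frac{j{\left(-692,373 \right)}}{Q{\left(565,-219 \right)}} + t{\left(608 \right)} = \frac{12 \cdot 373}{330} + 608 = 4476 \cdot \frac{1}{330} + 608 = \frac{746}{55} + 608 = \frac{34186}{55}$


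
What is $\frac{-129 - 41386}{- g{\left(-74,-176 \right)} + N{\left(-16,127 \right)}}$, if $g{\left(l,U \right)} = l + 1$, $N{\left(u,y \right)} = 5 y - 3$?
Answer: $- \frac{8303}{141} \approx -58.887$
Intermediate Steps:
$N{\left(u,y \right)} = -3 + 5 y$
$g{\left(l,U \right)} = 1 + l$
$\frac{-129 - 41386}{- g{\left(-74,-176 \right)} + N{\left(-16,127 \right)}} = \frac{-129 - 41386}{- (1 - 74) + \left(-3 + 5 \cdot 127\right)} = - \frac{41515}{\left(-1\right) \left(-73\right) + \left(-3 + 635\right)} = - \frac{41515}{73 + 632} = - \frac{41515}{705} = \left(-41515\right) \frac{1}{705} = - \frac{8303}{141}$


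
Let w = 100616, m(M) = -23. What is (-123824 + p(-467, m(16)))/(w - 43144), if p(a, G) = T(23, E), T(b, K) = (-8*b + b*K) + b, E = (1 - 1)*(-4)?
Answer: -123985/57472 ≈ -2.1573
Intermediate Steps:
E = 0 (E = 0*(-4) = 0)
T(b, K) = -7*b + K*b (T(b, K) = (-8*b + K*b) + b = -7*b + K*b)
p(a, G) = -161 (p(a, G) = 23*(-7 + 0) = 23*(-7) = -161)
(-123824 + p(-467, m(16)))/(w - 43144) = (-123824 - 161)/(100616 - 43144) = -123985/57472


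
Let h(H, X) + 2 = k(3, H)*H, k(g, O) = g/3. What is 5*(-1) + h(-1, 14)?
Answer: -8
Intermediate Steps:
k(g, O) = g/3 (k(g, O) = g*(⅓) = g/3)
h(H, X) = -2 + H (h(H, X) = -2 + ((⅓)*3)*H = -2 + 1*H = -2 + H)
5*(-1) + h(-1, 14) = 5*(-1) + (-2 - 1) = -5 - 3 = -8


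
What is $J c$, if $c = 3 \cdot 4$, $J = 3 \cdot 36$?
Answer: $1296$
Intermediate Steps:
$J = 108$
$c = 12$
$J c = 108 \cdot 12 = 1296$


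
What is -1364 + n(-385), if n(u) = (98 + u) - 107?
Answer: -1758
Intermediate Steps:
n(u) = -9 + u
-1364 + n(-385) = -1364 + (-9 - 385) = -1364 - 394 = -1758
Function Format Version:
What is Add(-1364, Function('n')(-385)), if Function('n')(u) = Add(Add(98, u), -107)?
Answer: -1758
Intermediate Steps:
Function('n')(u) = Add(-9, u)
Add(-1364, Function('n')(-385)) = Add(-1364, Add(-9, -385)) = Add(-1364, -394) = -1758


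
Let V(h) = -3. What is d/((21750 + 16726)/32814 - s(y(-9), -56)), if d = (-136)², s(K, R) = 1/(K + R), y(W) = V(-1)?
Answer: 17904368448/1151449 ≈ 15549.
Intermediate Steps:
y(W) = -3
d = 18496
d/((21750 + 16726)/32814 - s(y(-9), -56)) = 18496/((21750 + 16726)/32814 - 1/(-3 - 56)) = 18496/(38476*(1/32814) - 1/(-59)) = 18496/(19238/16407 - 1*(-1/59)) = 18496/(19238/16407 + 1/59) = 18496/(1151449/968013) = 18496*(968013/1151449) = 17904368448/1151449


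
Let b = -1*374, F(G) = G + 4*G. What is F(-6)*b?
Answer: 11220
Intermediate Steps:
F(G) = 5*G
b = -374
F(-6)*b = (5*(-6))*(-374) = -30*(-374) = 11220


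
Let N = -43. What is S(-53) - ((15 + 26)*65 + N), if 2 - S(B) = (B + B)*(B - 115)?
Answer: -20428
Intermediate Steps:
S(B) = 2 - 2*B*(-115 + B) (S(B) = 2 - (B + B)*(B - 115) = 2 - 2*B*(-115 + B))
S(-53) - ((15 + 26)*65 + N) = (2 - 2*(-53)² + 230*(-53)) - ((15 + 26)*65 - 43) = (2 - 2*2809 - 12190) - (41*65 - 43) = (2 - 5618 - 12190) - (2665 - 43) = -17806 - 1*2622 = -17806 - 2622 = -20428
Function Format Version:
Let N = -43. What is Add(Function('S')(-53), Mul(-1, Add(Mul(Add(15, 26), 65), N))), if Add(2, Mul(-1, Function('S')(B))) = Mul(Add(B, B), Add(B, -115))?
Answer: -20428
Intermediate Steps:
Function('S')(B) = Add(2, Mul(-2, B, Add(-115, B))) (Function('S')(B) = Add(2, Mul(-1, Mul(Add(B, B), Add(B, -115)))) = Add(2, Mul(-1, Mul(Mul(2, B), Add(-115, B)))) = Add(2, Mul(-1, Mul(2, B, Add(-115, B)))) = Add(2, Mul(-2, B, Add(-115, B))))
Add(Function('S')(-53), Mul(-1, Add(Mul(Add(15, 26), 65), N))) = Add(Add(2, Mul(-2, Pow(-53, 2)), Mul(230, -53)), Mul(-1, Add(Mul(Add(15, 26), 65), -43))) = Add(Add(2, Mul(-2, 2809), -12190), Mul(-1, Add(Mul(41, 65), -43))) = Add(Add(2, -5618, -12190), Mul(-1, Add(2665, -43))) = Add(-17806, Mul(-1, 2622)) = Add(-17806, -2622) = -20428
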